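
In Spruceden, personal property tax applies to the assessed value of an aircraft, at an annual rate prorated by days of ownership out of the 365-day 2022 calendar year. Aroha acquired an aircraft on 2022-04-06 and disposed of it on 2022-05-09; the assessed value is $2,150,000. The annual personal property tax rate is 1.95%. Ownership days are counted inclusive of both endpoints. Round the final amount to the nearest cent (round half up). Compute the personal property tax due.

$3,905.34

Days held (2022-04-06 to 2022-05-09): 34 out of 365
Tax = $2,150,000 × 1.95% × 34/365 = $3,905.3425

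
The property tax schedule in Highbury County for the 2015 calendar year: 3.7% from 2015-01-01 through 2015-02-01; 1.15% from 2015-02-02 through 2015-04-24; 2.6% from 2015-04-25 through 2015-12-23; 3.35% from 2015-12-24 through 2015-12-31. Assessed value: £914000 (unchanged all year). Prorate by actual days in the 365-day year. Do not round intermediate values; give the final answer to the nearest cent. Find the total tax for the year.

£21818.31

2015-01-01 to 2015-02-01: 32 days at 3.7% → £914000 × 3.7% × 32/365 = £2964.8658
2015-02-02 to 2015-04-24: 82 days at 1.15% → £914000 × 1.15% × 82/365 = £2361.3753
2015-04-25 to 2015-12-23: 243 days at 2.6% → £914000 × 2.6% × 243/365 = £15820.9644
2015-12-24 to 2015-12-31: 8 days at 3.35% → £914000 × 3.35% × 8/365 = £671.1014
Total = £21818.3068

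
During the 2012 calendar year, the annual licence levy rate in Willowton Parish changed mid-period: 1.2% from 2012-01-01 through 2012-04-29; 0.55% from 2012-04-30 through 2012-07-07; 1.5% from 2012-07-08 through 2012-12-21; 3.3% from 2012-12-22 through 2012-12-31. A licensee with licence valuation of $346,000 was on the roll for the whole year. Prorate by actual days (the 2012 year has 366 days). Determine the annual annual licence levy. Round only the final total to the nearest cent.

$4,400.16

2012-01-01 to 2012-04-29: 120 days at 1.2% → $346,000 × 1.2% × 120/366 = $1,361.3115
2012-04-30 to 2012-07-07: 69 days at 0.55% → $346,000 × 0.55% × 69/366 = $358.7623
2012-07-08 to 2012-12-21: 167 days at 1.5% → $346,000 × 1.5% × 167/366 = $2,368.1148
2012-12-22 to 2012-12-31: 10 days at 3.3% → $346,000 × 3.3% × 10/366 = $311.9672
Total = $4,400.1557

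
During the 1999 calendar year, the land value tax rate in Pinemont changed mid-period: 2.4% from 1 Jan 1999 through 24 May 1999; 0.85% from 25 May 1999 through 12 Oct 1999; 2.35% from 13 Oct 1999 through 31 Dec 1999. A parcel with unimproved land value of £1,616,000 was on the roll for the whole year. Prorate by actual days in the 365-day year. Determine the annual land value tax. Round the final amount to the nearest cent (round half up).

1 Jan – 24 May 1999: 144 days at 2.4% → £1,616,000 × 2.4% × 144/365 = £15,301.0849
25 May – 12 Oct 1999: 141 days at 0.85% → £1,616,000 × 0.85% × 141/365 = £5,306.2356
13 Oct – 31 Dec 1999: 80 days at 2.35% → £1,616,000 × 2.35% × 80/365 = £8,323.5068
Total = £28,930.8274

£28,930.83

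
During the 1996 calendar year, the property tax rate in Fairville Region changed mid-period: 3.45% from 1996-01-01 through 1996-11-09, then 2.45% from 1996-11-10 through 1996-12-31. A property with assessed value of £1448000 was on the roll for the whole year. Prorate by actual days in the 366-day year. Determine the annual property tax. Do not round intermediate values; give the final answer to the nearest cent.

1996-01-01 to 1996-11-09: 314 days at 3.45% → £1448000 × 3.45% × 314/366 = £42858.4262
1996-11-10 to 1996-12-31: 52 days at 2.45% → £1448000 × 2.45% × 52/366 = £5040.3060
Total = £47898.7322

£47898.73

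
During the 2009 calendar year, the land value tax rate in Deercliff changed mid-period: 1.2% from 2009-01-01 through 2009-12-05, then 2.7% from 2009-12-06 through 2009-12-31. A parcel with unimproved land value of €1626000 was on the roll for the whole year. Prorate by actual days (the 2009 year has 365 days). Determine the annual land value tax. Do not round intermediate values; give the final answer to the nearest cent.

2009-01-01 to 2009-12-05: 339 days at 1.2% → €1626000 × 1.2% × 339/365 = €18122.1041
2009-12-06 to 2009-12-31: 26 days at 2.7% → €1626000 × 2.7% × 26/365 = €3127.2658
Total = €21249.3699

€21249.37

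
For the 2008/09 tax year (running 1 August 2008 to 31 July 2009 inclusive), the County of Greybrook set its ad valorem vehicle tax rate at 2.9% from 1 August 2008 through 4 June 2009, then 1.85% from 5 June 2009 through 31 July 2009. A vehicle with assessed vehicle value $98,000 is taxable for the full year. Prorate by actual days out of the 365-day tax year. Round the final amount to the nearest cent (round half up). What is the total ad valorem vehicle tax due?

$2,681.31

1 August 2008 – 4 June 2009: 308 days at 2.9% → $98,000 × 2.9% × 308/365 = $2,398.1808
5 June – 31 July 2009: 57 days at 1.85% → $98,000 × 1.85% × 57/365 = $283.1260
Total = $2,681.3068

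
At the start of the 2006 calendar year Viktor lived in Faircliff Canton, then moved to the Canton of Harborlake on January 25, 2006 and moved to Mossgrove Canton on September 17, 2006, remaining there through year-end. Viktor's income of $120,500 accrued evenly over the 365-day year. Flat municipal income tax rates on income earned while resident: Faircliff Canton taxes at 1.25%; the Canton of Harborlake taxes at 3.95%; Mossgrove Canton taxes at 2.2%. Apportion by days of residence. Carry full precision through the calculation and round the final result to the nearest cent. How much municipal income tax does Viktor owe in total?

Faircliff Canton, January 1 – January 24, 2006: 24 days → $120,500 × 1.25% × 24/365 = $99.0411
The Canton of Harborlake, January 25 – September 16, 2006: 235 days → $120,500 × 3.95% × 235/365 = $3,064.4966
Mossgrove Canton, September 17 – December 31, 2006: 106 days → $120,500 × 2.2% × 106/365 = $769.8795
Total = $3,933.4171

$3,933.42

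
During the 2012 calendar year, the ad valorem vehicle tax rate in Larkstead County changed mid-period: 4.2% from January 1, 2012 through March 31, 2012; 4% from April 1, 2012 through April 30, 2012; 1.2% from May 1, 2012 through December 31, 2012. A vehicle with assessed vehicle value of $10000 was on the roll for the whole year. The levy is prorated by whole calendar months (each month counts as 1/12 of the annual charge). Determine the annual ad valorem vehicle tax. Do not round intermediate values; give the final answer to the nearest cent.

January 1 – March 31, 2012: 3 months at 4.2% → $10000 × 4.2% × 3/12 = $105.0000
April 1 – April 30, 2012: 1 month at 4% → $10000 × 4% × 1/12 = $33.3333
May 1 – December 31, 2012: 8 months at 1.2% → $10000 × 1.2% × 8/12 = $80.0000
Total = $218.3333

$218.33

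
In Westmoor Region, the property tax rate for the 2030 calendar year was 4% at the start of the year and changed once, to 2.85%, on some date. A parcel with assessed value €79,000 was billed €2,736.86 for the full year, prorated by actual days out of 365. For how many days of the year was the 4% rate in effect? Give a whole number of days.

Let d = days at the first rate; then 365 − d days at the second rate.
€79,000 × [4%·d + 2.85%·(365−d)] / 365 = €2,736.86
Solving gives d = 195, so the new rate took effect on 15 July 2030.

195 days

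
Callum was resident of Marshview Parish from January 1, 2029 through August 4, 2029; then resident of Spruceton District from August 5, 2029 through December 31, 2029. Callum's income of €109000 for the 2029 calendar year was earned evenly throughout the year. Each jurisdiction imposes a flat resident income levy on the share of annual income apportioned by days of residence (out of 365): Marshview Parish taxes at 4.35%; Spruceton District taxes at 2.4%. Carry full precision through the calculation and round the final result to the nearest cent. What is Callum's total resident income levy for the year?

€3873.83

Marshview Parish, January 1 – August 4, 2029: 216 days → €109000 × 4.35% × 216/365 = €2805.9288
Spruceton District, August 5 – December 31, 2029: 149 days → €109000 × 2.4% × 149/365 = €1067.9014
Total = €3873.8301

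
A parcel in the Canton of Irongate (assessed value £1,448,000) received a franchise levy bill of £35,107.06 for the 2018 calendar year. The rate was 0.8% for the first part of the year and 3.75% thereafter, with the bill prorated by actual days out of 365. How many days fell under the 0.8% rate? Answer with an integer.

Let d = days at the first rate; then 365 − d days at the second rate.
£1,448,000 × [0.8%·d + 3.75%·(365−d)] / 365 = £35,107.06
Solving gives d = 164, so the new rate took effect on 14 Jun 2018.

164 days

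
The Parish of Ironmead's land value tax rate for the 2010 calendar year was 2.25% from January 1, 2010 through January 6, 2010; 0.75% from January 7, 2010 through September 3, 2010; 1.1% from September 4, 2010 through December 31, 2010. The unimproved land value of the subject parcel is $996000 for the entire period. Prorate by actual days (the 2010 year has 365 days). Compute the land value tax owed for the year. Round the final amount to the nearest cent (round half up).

January 1 – January 6, 2010: 6 days at 2.25% → $996000 × 2.25% × 6/365 = $368.3836
January 7 – September 3, 2010: 240 days at 0.75% → $996000 × 0.75% × 240/365 = $4911.7808
September 4 – December 31, 2010: 119 days at 1.1% → $996000 × 1.1% × 119/365 = $3571.9562
Total = $8852.1205

$8852.12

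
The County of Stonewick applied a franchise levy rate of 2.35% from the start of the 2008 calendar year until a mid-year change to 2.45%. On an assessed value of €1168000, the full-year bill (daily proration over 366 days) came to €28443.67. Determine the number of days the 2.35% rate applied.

Let d = days at the first rate; then 366 − d days at the second rate.
€1168000 × [2.35%·d + 2.45%·(366−d)] / 366 = €28443.67
Solving gives d = 54, so the new rate took effect on February 24, 2008.

54 days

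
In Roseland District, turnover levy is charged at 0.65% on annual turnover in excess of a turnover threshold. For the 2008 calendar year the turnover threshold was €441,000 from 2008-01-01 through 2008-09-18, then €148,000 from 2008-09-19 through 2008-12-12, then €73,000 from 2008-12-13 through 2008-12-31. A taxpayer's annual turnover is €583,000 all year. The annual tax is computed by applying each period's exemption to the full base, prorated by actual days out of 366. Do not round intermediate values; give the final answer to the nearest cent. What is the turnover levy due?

€1,489.48

2008-01-01 to 2008-09-18: 262 days, exemption €441,000 → (€583,000 − €441,000) × 0.65% × 262/366 = €660.7268
2008-09-19 to 2008-12-12: 85 days, exemption €148,000 → (€583,000 − €148,000) × 0.65% × 85/366 = €656.6598
2008-12-13 to 2008-12-31: 19 days, exemption €73,000 → (€583,000 − €73,000) × 0.65% × 19/366 = €172.0902
Total = €1,489.4768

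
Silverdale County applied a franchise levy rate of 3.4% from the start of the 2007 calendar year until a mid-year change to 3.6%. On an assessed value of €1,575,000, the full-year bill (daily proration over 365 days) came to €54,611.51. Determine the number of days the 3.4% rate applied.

242 days

Let d = days at the first rate; then 365 − d days at the second rate.
€1,575,000 × [3.4%·d + 3.6%·(365−d)] / 365 = €54,611.51
Solving gives d = 242, so the new rate took effect on August 31, 2007.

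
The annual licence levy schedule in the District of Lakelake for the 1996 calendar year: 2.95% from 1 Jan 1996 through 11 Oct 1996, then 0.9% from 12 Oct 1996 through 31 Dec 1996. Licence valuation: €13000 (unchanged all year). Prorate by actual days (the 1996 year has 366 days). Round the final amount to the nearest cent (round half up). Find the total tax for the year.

1 Jan – 11 Oct 1996: 285 days at 2.95% → €13000 × 2.95% × 285/366 = €298.6270
12 Oct – 31 Dec 1996: 81 days at 0.9% → €13000 × 0.9% × 81/366 = €25.8934
Total = €324.5205

€324.52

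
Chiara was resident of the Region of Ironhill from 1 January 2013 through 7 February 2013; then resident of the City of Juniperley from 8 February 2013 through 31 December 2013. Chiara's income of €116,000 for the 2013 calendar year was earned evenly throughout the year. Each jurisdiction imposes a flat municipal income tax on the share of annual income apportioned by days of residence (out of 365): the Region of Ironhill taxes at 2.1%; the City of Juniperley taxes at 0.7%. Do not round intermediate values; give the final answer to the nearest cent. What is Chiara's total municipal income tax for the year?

€981.07

The Region of Ironhill, 1 January – 7 February 2013: 38 days → €116,000 × 2.1% × 38/365 = €253.6110
The City of Juniperley, 8 February – 31 December 2013: 327 days → €116,000 × 0.7% × 327/365 = €727.4630
Total = €981.0740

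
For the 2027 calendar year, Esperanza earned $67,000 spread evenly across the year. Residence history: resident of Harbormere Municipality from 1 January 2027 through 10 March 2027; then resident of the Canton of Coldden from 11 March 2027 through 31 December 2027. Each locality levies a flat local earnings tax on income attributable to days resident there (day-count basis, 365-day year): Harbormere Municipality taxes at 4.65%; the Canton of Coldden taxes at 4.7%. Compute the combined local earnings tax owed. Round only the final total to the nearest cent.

$3,142.67

Harbormere Municipality, 1 January – 10 March 2027: 69 days → $67,000 × 4.65% × 69/365 = $588.9575
The Canton of Coldden, 11 March – 31 December 2027: 296 days → $67,000 × 4.7% × 296/365 = $2,553.7096
Total = $3,142.6671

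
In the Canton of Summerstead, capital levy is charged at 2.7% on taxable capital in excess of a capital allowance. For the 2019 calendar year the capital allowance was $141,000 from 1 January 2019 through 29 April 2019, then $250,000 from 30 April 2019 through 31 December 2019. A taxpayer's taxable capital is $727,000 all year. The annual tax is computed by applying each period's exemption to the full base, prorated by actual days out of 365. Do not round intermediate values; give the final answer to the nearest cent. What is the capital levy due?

$13,838.50

1 January – 29 April 2019: 119 days, exemption $141,000 → ($727,000 − $141,000) × 2.7% × 119/365 = $5,158.4055
30 April – 31 December 2019: 246 days, exemption $250,000 → ($727,000 − $250,000) × 2.7% × 246/365 = $8,680.0932
Total = $13,838.4986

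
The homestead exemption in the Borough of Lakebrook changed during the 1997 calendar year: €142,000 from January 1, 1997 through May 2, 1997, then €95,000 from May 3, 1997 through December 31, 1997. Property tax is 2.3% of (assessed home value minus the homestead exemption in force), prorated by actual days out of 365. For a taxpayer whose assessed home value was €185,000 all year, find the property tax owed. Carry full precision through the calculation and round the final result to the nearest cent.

January 1 – May 2, 1997: 122 days, exemption €142,000 → (€185,000 − €142,000) × 2.3% × 122/365 = €330.5699
May 3 – December 31, 1997: 243 days, exemption €95,000 → (€185,000 − €95,000) × 2.3% × 243/365 = €1,378.1096
Total = €1,708.6795

€1,708.68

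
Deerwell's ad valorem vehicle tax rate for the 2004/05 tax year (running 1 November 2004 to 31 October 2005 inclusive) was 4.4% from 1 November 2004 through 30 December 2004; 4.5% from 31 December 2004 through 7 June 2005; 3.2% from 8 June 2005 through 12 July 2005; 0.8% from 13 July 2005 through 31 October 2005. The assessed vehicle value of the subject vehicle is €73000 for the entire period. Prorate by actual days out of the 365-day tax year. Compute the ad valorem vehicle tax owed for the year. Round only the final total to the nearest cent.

€2360.60

1 November – 30 December 2004: 60 days at 4.4% → €73000 × 4.4% × 60/365 = €528.0000
31 December 2004 – 7 June 2005: 159 days at 4.5% → €73000 × 4.5% × 159/365 = €1431.0000
8 June – 12 July 2005: 35 days at 3.2% → €73000 × 3.2% × 35/365 = €224.0000
13 July – 31 October 2005: 111 days at 0.8% → €73000 × 0.8% × 111/365 = €177.6000
Total = €2360.6000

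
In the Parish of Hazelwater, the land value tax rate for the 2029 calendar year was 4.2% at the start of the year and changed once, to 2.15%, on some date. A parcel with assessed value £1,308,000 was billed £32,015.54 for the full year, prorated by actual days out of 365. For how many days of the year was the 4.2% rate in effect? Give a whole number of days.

53 days

Let d = days at the first rate; then 365 − d days at the second rate.
£1,308,000 × [4.2%·d + 2.15%·(365−d)] / 365 = £32,015.54
Solving gives d = 53, so the new rate took effect on 23 Feb 2029.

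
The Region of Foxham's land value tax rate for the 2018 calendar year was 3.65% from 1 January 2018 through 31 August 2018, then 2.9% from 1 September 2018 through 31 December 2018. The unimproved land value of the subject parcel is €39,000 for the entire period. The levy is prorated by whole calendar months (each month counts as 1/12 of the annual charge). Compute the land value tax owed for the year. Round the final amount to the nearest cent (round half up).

€1,326.00

1 January – 31 August 2018: 8 months at 3.65% → €39,000 × 3.65% × 8/12 = €949.0000
1 September – 31 December 2018: 4 months at 2.9% → €39,000 × 2.9% × 4/12 = €377.0000
Total = €1,326.0000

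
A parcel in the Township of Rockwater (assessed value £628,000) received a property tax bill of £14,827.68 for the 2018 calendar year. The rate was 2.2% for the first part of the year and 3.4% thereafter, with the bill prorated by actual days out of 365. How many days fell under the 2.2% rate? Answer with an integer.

316 days

Let d = days at the first rate; then 365 − d days at the second rate.
£628,000 × [2.2%·d + 3.4%·(365−d)] / 365 = £14,827.68
Solving gives d = 316, so the new rate took effect on 13 November 2018.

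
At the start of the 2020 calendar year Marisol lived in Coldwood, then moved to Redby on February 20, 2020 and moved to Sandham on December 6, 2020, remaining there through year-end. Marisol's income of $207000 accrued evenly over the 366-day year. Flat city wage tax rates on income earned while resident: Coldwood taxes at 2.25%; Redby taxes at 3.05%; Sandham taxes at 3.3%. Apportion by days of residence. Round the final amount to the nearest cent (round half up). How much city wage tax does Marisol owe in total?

Coldwood, January 1 – February 19, 2020: 50 days → $207000 × 2.25% × 50/366 = $636.2705
Redby, February 20 – December 5, 2020: 290 days → $207000 × 3.05% × 290/366 = $5002.5000
Sandham, December 6 – December 31, 2020: 26 days → $207000 × 3.3% × 26/366 = $485.2623
Total = $6124.0328

$6124.03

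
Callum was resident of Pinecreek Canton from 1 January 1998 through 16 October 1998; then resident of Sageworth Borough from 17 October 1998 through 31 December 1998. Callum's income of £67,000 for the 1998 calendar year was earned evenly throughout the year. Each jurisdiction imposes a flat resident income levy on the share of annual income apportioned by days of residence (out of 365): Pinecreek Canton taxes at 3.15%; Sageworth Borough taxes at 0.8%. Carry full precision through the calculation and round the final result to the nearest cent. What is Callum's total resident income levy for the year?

Pinecreek Canton, 1 January – 16 October 1998: 289 days → £67,000 × 3.15% × 289/365 = £1,671.0534
Sageworth Borough, 17 October – 31 December 1998: 76 days → £67,000 × 0.8% × 76/365 = £111.6055
Total = £1,782.6589

£1,782.66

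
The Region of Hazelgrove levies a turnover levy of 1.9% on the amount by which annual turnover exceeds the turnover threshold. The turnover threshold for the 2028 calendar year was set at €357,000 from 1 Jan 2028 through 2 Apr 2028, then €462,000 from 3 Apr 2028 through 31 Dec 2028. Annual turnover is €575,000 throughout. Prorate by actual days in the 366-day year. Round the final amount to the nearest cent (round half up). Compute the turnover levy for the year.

1 Jan – 2 Apr 2028: 93 days, exemption €357,000 → (€575,000 − €357,000) × 1.9% × 93/366 = €1,052.4754
3 Apr – 31 Dec 2028: 273 days, exemption €462,000 → (€575,000 − €462,000) × 1.9% × 273/366 = €1,601.4508
Total = €2,653.9262

€2,653.93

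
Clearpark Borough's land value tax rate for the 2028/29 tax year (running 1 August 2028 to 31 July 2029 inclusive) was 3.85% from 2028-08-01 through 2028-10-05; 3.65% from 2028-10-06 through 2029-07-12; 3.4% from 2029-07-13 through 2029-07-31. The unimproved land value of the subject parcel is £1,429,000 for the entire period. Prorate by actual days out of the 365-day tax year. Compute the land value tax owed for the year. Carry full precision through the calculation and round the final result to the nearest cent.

2028-08-01 to 2028-10-05: 66 days at 3.85% → £1,429,000 × 3.85% × 66/365 = £9,948.1890
2028-10-06 to 2029-07-12: 280 days at 3.65% → £1,429,000 × 3.65% × 280/365 = £40,012.0000
2029-07-13 to 2029-07-31: 19 days at 3.4% → £1,429,000 × 3.4% × 19/365 = £2,529.1342
Total = £52,489.3233

£52,489.32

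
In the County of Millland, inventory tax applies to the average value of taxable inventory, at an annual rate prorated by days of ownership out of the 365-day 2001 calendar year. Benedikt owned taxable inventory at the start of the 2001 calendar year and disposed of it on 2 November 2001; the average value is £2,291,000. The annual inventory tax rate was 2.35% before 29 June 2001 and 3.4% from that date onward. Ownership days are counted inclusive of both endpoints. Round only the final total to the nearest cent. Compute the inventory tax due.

1 January – 28 June 2001: 179 days at 2.35% → £2,291,000 × 2.35% × 179/365 = £26,402.9904
29 June – 2 November 2001: 127 days at 3.4% → £2,291,000 × 3.4% × 127/365 = £27,102.8438
Total = £53,505.8342

£53,505.83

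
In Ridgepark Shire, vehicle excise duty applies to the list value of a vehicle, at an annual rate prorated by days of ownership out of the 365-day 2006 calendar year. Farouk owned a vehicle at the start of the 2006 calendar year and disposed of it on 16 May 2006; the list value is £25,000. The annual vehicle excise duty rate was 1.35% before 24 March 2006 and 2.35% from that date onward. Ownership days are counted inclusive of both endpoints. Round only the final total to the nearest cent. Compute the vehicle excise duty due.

£162.74

1 January – 23 March 2006: 82 days at 1.35% → £25,000 × 1.35% × 82/365 = £75.8219
24 March – 16 May 2006: 54 days at 2.35% → £25,000 × 2.35% × 54/365 = £86.9178
Total = £162.7397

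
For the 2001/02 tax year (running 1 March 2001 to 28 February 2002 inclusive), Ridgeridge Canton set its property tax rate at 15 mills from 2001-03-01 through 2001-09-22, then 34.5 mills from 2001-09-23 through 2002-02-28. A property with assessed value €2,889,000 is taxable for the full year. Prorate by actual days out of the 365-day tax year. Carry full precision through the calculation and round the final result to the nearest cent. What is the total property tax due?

2001-03-01 to 2001-09-22: 206 days at 15 mills → €2,889,000 × 1.5% × 206/365 = €24,457.5616
2001-09-23 to 2002-02-28: 159 days at 34.5 mills → €2,889,000 × 3.45% × 159/365 = €43,418.1082
Total = €67,875.6699

€67,875.67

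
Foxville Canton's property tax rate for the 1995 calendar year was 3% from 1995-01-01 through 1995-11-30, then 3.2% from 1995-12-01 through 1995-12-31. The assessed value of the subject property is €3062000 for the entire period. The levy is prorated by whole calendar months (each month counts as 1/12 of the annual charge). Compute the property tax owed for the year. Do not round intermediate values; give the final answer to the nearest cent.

€92370.33

1995-01-01 to 1995-11-30: 11 months at 3% → €3062000 × 3% × 11/12 = €84205.0000
1995-12-01 to 1995-12-31: 1 month at 3.2% → €3062000 × 3.2% × 1/12 = €8165.3333
Total = €92370.3333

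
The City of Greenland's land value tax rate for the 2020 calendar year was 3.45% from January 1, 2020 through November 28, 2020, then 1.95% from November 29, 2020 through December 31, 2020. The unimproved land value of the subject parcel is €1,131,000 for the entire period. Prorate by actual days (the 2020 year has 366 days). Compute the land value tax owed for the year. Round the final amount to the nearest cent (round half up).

January 1 – November 28, 2020: 333 days at 3.45% → €1,131,000 × 3.45% × 333/366 = €35,501.3484
November 29 – December 31, 2020: 33 days at 1.95% → €1,131,000 × 1.95% × 33/366 = €1,988.5205
Total = €37,489.8689

€37,489.87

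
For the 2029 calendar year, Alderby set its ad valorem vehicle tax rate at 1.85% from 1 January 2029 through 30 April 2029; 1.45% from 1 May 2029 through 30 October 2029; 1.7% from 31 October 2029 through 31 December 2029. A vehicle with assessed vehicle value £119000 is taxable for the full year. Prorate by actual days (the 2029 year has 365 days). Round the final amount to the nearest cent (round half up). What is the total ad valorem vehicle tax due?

1 January – 30 April 2029: 120 days at 1.85% → £119000 × 1.85% × 120/365 = £723.7808
1 May – 30 October 2029: 183 days at 1.45% → £119000 × 1.45% × 183/365 = £865.1137
31 October – 31 December 2029: 62 days at 1.7% → £119000 × 1.7% × 62/365 = £343.6329
Total = £1932.5274

£1932.53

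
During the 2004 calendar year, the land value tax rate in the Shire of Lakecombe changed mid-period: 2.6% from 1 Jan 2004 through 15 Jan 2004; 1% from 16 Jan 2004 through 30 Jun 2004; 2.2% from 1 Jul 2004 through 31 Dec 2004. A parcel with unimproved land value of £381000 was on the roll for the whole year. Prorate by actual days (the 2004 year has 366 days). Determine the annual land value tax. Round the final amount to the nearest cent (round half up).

1 Jan – 15 Jan 2004: 15 days at 2.6% → £381000 × 2.6% × 15/366 = £405.9836
16 Jan – 30 Jun 2004: 167 days at 1% → £381000 × 1% × 167/366 = £1738.4426
1 Jul – 31 Dec 2004: 184 days at 2.2% → £381000 × 2.2% × 184/366 = £4213.9016
Total = £6358.3279

£6358.33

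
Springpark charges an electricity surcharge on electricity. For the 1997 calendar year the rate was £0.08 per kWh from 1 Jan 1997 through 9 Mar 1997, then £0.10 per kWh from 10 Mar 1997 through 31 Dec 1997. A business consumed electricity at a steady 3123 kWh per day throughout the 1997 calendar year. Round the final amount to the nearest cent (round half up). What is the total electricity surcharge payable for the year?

1 Jan – 9 Mar 1997: 68 days × 3123 kWh/day = 212,364 kWh at £0.08/kWh → £16,989.12
10 Mar – 31 Dec 1997: 297 days × 3123 kWh/day = 927,531 kWh at £0.10/kWh → £92,753.10

£109,742.22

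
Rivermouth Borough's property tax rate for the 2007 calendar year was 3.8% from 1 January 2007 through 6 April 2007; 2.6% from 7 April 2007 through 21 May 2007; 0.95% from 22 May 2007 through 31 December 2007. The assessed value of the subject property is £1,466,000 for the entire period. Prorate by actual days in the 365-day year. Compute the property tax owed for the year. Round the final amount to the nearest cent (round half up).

£27,898.18

1 January – 6 April 2007: 96 days at 3.8% → £1,466,000 × 3.8% × 96/365 = £14,651.9671
7 April – 21 May 2007: 45 days at 2.6% → £1,466,000 × 2.6% × 45/365 = £4,699.2329
22 May – 31 December 2007: 224 days at 0.95% → £1,466,000 × 0.95% × 224/365 = £8,546.9808
Total = £27,898.1808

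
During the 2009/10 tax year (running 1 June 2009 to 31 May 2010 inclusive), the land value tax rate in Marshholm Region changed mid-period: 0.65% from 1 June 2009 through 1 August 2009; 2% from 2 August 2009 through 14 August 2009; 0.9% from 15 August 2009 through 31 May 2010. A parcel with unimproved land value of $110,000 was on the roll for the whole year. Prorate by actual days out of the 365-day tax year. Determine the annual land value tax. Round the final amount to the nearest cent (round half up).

1 June – 1 August 2009: 62 days at 0.65% → $110,000 × 0.65% × 62/365 = $121.4521
2 August – 14 August 2009: 13 days at 2% → $110,000 × 2% × 13/365 = $78.3562
15 August 2009 – 31 May 2010: 290 days at 0.9% → $110,000 × 0.9% × 290/365 = $786.5753
Total = $986.3836

$986.38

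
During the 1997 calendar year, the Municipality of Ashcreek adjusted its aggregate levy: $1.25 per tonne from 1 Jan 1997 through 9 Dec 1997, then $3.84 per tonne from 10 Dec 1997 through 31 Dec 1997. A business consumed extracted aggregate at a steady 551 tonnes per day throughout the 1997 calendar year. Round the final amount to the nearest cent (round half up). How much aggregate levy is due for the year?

$282,789.73

1 Jan – 9 Dec 1997: 343 days × 551 tonnes/day = 188,993 tonnes at $1.25/tonne → $236,241.25
10 Dec – 31 Dec 1997: 22 days × 551 tonnes/day = 12,122 tonnes at $3.84/tonne → $46,548.48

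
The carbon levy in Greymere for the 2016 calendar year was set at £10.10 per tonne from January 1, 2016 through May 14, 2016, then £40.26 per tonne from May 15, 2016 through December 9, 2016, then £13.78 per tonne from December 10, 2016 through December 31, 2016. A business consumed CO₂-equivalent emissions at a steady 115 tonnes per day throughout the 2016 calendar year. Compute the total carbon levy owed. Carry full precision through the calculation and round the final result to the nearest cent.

January 1 – May 14, 2016: 135 days × 115 tonnes/day = 15,525 tonnes at £10.10/tonne → £156,802.50
May 15 – December 9, 2016: 209 days × 115 tonnes/day = 24,035 tonnes at £40.26/tonne → £967,649.10
December 10 – December 31, 2016: 22 days × 115 tonnes/day = 2,530 tonnes at £13.78/tonne → £34,863.40

£1,159,315.00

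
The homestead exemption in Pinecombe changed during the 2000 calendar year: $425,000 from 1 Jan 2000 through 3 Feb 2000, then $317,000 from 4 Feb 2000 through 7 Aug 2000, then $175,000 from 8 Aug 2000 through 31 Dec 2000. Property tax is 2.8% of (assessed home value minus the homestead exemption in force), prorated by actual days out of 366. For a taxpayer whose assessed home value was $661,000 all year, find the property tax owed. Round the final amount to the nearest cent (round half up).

1 Jan – 3 Feb 2000: 34 days, exemption $425,000 → ($661,000 − $425,000) × 2.8% × 34/366 = $613.8579
4 Feb – 7 Aug 2000: 186 days, exemption $317,000 → ($661,000 − $317,000) × 2.8% × 186/366 = $4,894.9508
8 Aug – 31 Dec 2000: 146 days, exemption $175,000 → ($661,000 − $175,000) × 2.8% × 146/366 = $5,428.3279
Total = $10,937.1366

$10,937.14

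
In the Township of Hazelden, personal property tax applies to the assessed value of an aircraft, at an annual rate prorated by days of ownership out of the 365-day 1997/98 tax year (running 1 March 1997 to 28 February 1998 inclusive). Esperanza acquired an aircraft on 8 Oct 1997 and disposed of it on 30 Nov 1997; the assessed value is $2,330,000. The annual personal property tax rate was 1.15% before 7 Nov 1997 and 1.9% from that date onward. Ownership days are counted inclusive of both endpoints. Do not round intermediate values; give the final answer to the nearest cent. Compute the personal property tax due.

8 Oct – 6 Nov 1997: 30 days at 1.15% → $2,330,000 × 1.15% × 30/365 = $2,202.3288
7 Nov – 30 Nov 1997: 24 days at 1.9% → $2,330,000 × 1.9% × 24/365 = $2,910.9041
Total = $5,113.2329

$5,113.23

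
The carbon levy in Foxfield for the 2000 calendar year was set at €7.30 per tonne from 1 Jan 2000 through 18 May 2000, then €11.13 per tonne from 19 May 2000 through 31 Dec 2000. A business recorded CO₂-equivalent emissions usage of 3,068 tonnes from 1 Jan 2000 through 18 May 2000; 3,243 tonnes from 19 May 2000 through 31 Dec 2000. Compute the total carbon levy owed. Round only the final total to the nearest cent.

1 Jan – 18 May 2000: 3,068 tonnes at €7.30/tonne → €22396.40
19 May – 31 Dec 2000: 3,243 tonnes at €11.13/tonne → €36094.59

€58490.99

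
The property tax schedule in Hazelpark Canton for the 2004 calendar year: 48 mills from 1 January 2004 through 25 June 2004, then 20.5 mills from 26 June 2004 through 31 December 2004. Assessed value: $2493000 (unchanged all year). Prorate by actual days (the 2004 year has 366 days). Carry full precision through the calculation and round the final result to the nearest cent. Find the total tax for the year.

$84261.36

1 January – 25 June 2004: 177 days at 48 mills → $2493000 × 4.8% × 177/366 = $57870.2951
26 June – 31 December 2004: 189 days at 20.5 mills → $2493000 × 2.05% × 189/366 = $26391.0615
Total = $84261.3566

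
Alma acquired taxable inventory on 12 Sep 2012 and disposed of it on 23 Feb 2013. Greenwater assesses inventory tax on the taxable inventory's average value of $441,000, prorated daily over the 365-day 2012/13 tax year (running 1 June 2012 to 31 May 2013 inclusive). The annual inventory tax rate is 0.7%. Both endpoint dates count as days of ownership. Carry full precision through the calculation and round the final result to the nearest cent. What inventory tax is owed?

Days held (12 Sep 2012 – 23 Feb 2013): 165 out of 365
Tax = $441,000 × 0.7% × 165/365 = $1,395.4932

$1,395.49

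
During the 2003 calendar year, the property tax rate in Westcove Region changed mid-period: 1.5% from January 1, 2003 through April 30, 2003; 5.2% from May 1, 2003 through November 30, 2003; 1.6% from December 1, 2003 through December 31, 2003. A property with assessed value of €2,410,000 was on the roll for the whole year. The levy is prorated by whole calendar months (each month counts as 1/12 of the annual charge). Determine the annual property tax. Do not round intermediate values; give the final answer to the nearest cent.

€88,366.67

January 1 – April 30, 2003: 4 months at 1.5% → €2,410,000 × 1.5% × 4/12 = €12,050.0000
May 1 – November 30, 2003: 7 months at 5.2% → €2,410,000 × 5.2% × 7/12 = €73,103.3333
December 1 – December 31, 2003: 1 month at 1.6% → €2,410,000 × 1.6% × 1/12 = €3,213.3333
Total = €88,366.6667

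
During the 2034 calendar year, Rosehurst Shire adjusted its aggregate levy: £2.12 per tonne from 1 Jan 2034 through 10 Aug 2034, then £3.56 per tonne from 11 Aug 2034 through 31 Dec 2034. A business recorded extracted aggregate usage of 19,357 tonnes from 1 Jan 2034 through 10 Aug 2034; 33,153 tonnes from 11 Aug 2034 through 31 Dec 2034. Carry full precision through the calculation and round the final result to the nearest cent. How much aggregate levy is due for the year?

£159061.52

1 Jan – 10 Aug 2034: 19,357 tonnes at £2.12/tonne → £41036.84
11 Aug – 31 Dec 2034: 33,153 tonnes at £3.56/tonne → £118024.68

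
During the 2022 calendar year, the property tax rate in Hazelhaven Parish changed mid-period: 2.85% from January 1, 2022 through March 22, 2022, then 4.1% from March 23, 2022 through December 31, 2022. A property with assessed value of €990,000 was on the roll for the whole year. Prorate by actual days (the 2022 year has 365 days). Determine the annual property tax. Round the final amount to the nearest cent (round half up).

January 1 – March 22, 2022: 81 days at 2.85% → €990,000 × 2.85% × 81/365 = €6,261.4110
March 23 – December 31, 2022: 284 days at 4.1% → €990,000 × 4.1% × 284/365 = €31,582.3562
Total = €37,843.7671

€37,843.77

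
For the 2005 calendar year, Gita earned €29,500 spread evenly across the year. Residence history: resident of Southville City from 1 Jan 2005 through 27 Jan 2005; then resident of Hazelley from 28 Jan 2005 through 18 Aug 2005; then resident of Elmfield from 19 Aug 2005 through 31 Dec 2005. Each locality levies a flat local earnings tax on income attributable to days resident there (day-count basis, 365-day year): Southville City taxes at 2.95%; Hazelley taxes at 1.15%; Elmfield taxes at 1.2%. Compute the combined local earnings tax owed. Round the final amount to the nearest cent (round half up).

€383.98

Southville City, 1 Jan – 27 Jan 2005: 27 days → €29,500 × 2.95% × 27/365 = €64.3747
Hazelley, 28 Jan – 18 Aug 2005: 203 days → €29,500 × 1.15% × 203/365 = €188.6788
Elmfield, 19 Aug – 31 Dec 2005: 135 days → €29,500 × 1.2% × 135/365 = €130.9315
Total = €383.9849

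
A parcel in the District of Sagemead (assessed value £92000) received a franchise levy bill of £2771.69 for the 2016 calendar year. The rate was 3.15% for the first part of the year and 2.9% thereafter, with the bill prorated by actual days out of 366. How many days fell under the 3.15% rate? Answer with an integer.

Let d = days at the first rate; then 366 − d days at the second rate.
£92000 × [3.15%·d + 2.9%·(366−d)] / 366 = £2771.69
Solving gives d = 165, so the new rate took effect on 14 June 2016.

165 days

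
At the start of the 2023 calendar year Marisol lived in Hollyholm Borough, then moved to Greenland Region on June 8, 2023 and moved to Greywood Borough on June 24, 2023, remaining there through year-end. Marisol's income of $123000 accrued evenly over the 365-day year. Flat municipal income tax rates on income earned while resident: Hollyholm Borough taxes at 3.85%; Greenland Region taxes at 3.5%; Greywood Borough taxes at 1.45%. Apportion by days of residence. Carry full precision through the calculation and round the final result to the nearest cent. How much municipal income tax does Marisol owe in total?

Hollyholm Borough, January 1 – June 7, 2023: 158 days → $123000 × 3.85% × 158/365 = $2049.8877
Greenland Region, June 8 – June 23, 2023: 16 days → $123000 × 3.5% × 16/365 = $188.7123
Greywood Borough, June 24 – December 31, 2023: 191 days → $123000 × 1.45% × 191/365 = $933.2836
Total = $3171.8836

$3171.88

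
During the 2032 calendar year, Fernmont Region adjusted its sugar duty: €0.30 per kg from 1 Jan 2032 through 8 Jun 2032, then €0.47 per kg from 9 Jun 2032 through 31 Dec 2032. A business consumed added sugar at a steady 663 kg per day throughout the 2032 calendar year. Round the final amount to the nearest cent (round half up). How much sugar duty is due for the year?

1 Jan – 8 Jun 2032: 160 days × 663 kg/day = 106,080 kg at €0.30/kg → €31824.00
9 Jun – 31 Dec 2032: 206 days × 663 kg/day = 136,578 kg at €0.47/kg → €64191.66

€96015.66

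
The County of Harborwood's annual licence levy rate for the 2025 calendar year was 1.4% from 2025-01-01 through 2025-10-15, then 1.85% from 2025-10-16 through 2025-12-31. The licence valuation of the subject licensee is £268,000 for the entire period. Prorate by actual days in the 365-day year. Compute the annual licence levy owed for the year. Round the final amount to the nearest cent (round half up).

2025-01-01 to 2025-10-15: 288 days at 1.4% → £268,000 × 1.4% × 288/365 = £2,960.4822
2025-10-16 to 2025-12-31: 77 days at 1.85% → £268,000 × 1.85% × 77/365 = £1,045.9342
Total = £4,006.4164

£4,006.42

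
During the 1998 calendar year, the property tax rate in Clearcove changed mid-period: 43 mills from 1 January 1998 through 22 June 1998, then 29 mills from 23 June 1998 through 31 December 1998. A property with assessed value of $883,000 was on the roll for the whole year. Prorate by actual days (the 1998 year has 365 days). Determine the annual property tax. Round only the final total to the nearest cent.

$31,466.25

1 January – 22 June 1998: 173 days at 43 mills → $883,000 × 4.3% × 173/365 = $17,996.2658
23 June – 31 December 1998: 192 days at 29 mills → $883,000 × 2.9% × 192/365 = $13,469.9836
Total = $31,466.2493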